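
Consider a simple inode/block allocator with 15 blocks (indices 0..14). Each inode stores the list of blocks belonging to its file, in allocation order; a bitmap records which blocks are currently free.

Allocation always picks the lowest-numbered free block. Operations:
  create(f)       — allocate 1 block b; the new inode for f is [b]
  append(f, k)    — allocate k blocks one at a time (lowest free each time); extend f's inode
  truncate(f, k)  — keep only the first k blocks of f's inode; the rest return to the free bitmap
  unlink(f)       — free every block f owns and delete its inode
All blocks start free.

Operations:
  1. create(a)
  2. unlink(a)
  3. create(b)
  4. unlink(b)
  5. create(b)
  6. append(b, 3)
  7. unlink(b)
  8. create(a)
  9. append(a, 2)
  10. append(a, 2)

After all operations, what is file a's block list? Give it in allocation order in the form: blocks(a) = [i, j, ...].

create(a): bitmap=F.............. | a=[0]
unlink(a): bitmap=............... | 
create(b): bitmap=F.............. | b=[0]
unlink(b): bitmap=............... | 
create(b): bitmap=F.............. | b=[0]
append(b, 3): bitmap=FFFF........... | b=[0, 1, 2, 3]
unlink(b): bitmap=............... | 
create(a): bitmap=F.............. | a=[0]
append(a, 2): bitmap=FFF............ | a=[0, 1, 2]
append(a, 2): bitmap=FFFFF.......... | a=[0, 1, 2, 3, 4]

blocks(a) = [0, 1, 2, 3, 4]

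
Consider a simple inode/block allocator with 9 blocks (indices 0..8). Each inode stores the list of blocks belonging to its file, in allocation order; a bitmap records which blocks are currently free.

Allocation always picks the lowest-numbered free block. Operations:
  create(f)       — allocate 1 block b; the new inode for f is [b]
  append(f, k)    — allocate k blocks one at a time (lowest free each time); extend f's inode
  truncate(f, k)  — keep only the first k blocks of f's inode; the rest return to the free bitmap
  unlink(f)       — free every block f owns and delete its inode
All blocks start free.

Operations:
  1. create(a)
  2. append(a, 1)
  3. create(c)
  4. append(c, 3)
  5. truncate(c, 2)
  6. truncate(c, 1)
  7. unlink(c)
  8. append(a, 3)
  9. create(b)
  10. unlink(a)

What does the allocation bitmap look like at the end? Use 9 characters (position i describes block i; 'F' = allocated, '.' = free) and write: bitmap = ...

bitmap = .....F...

create(a): bitmap=F........ | a=[0]
append(a, 1): bitmap=FF....... | a=[0, 1]
create(c): bitmap=FFF...... | a=[0, 1] c=[2]
append(c, 3): bitmap=FFFFFF... | a=[0, 1] c=[2, 3, 4, 5]
truncate(c, 2): bitmap=FFFF..... | a=[0, 1] c=[2, 3]
truncate(c, 1): bitmap=FFF...... | a=[0, 1] c=[2]
unlink(c): bitmap=FF....... | a=[0, 1]
append(a, 3): bitmap=FFFFF.... | a=[0, 1, 2, 3, 4]
create(b): bitmap=FFFFFF... | a=[0, 1, 2, 3, 4] b=[5]
unlink(a): bitmap=.....F... | b=[5]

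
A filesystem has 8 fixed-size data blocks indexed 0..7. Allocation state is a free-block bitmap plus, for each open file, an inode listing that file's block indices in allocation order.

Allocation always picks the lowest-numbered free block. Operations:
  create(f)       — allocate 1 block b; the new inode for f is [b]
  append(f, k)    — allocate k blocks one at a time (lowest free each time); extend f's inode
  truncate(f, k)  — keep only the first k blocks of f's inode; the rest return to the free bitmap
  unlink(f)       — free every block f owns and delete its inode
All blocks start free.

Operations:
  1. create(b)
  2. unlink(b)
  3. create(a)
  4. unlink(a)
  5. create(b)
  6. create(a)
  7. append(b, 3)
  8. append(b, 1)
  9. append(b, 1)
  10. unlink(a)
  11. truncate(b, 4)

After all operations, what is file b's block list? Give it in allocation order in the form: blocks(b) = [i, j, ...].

  1. create(b)  ⇒  F.......  {b→[0]}
  2. unlink(b)  ⇒  ........  {}
  3. create(a)  ⇒  F.......  {a→[0]}
  4. unlink(a)  ⇒  ........  {}
  5. create(b)  ⇒  F.......  {b→[0]}
  6. create(a)  ⇒  FF......  {a→[1]; b→[0]}
  7. append(b, 3)  ⇒  FFFFF...  {a→[1]; b→[0, 2, 3, 4]}
  8. append(b, 1)  ⇒  FFFFFF..  {a→[1]; b→[0, 2, 3, 4, 5]}
  9. append(b, 1)  ⇒  FFFFFFF.  {a→[1]; b→[0, 2, 3, 4, 5, 6]}
  10. unlink(a)  ⇒  F.FFFFF.  {b→[0, 2, 3, 4, 5, 6]}
  11. truncate(b, 4)  ⇒  F.FFF...  {b→[0, 2, 3, 4]}

blocks(b) = [0, 2, 3, 4]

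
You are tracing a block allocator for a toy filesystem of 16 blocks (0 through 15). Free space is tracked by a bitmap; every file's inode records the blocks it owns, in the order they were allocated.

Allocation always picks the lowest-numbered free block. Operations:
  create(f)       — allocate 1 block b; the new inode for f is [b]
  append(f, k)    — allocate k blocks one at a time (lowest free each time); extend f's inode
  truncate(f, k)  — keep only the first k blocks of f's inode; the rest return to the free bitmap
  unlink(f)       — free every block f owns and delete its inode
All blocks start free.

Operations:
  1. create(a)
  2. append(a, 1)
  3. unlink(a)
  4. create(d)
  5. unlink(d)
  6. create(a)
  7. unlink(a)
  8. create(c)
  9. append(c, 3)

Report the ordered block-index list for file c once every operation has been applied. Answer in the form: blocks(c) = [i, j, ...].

  1. create(a)  ⇒  F...............  {a→[0]}
  2. append(a, 1)  ⇒  FF..............  {a→[0, 1]}
  3. unlink(a)  ⇒  ................  {}
  4. create(d)  ⇒  F...............  {d→[0]}
  5. unlink(d)  ⇒  ................  {}
  6. create(a)  ⇒  F...............  {a→[0]}
  7. unlink(a)  ⇒  ................  {}
  8. create(c)  ⇒  F...............  {c→[0]}
  9. append(c, 3)  ⇒  FFFF............  {c→[0, 1, 2, 3]}

blocks(c) = [0, 1, 2, 3]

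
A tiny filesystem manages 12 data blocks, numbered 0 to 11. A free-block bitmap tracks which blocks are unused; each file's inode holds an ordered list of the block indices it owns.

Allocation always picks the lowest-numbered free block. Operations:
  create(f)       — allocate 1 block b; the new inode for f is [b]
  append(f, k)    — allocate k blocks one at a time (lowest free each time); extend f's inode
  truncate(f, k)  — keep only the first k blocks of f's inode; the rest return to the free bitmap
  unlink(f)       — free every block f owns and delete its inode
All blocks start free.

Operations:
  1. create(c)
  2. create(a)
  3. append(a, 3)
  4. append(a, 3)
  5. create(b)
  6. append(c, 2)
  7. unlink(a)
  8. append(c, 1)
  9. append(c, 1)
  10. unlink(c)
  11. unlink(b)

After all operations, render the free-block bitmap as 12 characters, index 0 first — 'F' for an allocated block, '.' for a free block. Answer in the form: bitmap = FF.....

create(c): bitmap=F........... | c=[0]
create(a): bitmap=FF.......... | a=[1] c=[0]
append(a, 3): bitmap=FFFFF....... | a=[1, 2, 3, 4] c=[0]
append(a, 3): bitmap=FFFFFFFF.... | a=[1, 2, 3, 4, 5, 6, 7] c=[0]
create(b): bitmap=FFFFFFFFF... | a=[1, 2, 3, 4, 5, 6, 7] b=[8] c=[0]
append(c, 2): bitmap=FFFFFFFFFFF. | a=[1, 2, 3, 4, 5, 6, 7] b=[8] c=[0, 9, 10]
unlink(a): bitmap=F.......FFF. | b=[8] c=[0, 9, 10]
append(c, 1): bitmap=FF......FFF. | b=[8] c=[0, 9, 10, 1]
append(c, 1): bitmap=FFF.....FFF. | b=[8] c=[0, 9, 10, 1, 2]
unlink(c): bitmap=........F... | b=[8]
unlink(b): bitmap=............ | 

bitmap = ............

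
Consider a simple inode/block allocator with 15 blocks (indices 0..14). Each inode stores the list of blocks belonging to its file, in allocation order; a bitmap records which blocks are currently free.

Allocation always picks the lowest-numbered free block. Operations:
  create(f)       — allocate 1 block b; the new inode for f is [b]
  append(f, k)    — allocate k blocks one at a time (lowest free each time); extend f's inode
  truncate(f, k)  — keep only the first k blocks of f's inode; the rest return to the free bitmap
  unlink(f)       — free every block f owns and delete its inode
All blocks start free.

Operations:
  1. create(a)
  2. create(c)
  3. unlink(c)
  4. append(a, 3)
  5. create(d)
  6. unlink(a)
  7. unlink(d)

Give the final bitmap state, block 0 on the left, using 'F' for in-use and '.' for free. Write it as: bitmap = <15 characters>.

bitmap = ...............

[1] create(a) — a=0 (map F..............)
[2] create(c) — a=0 c=1 (map FF.............)
[3] unlink(c) — a=0 (map F..............)
[4] append(a, 3) — a=0,1,2,3 (map FFFF...........)
[5] create(d) — a=0,1,2,3 d=4 (map FFFFF..........)
[6] unlink(a) — d=4 (map ....F..........)
[7] unlink(d) —  (map ...............)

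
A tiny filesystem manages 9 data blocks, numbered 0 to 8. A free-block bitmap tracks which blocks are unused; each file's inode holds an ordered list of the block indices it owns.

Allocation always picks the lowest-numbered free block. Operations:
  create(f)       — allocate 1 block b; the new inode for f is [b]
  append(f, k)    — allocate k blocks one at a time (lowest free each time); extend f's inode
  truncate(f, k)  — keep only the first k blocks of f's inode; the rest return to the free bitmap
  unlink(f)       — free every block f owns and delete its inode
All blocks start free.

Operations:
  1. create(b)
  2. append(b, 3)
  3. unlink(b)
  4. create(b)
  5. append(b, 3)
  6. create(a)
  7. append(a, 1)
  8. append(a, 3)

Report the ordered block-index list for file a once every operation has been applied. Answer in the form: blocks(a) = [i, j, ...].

  1. create(b)  ⇒  F........  {b→[0]}
  2. append(b, 3)  ⇒  FFFF.....  {b→[0, 1, 2, 3]}
  3. unlink(b)  ⇒  .........  {}
  4. create(b)  ⇒  F........  {b→[0]}
  5. append(b, 3)  ⇒  FFFF.....  {b→[0, 1, 2, 3]}
  6. create(a)  ⇒  FFFFF....  {a→[4]; b→[0, 1, 2, 3]}
  7. append(a, 1)  ⇒  FFFFFF...  {a→[4, 5]; b→[0, 1, 2, 3]}
  8. append(a, 3)  ⇒  FFFFFFFFF  {a→[4, 5, 6, 7, 8]; b→[0, 1, 2, 3]}

blocks(a) = [4, 5, 6, 7, 8]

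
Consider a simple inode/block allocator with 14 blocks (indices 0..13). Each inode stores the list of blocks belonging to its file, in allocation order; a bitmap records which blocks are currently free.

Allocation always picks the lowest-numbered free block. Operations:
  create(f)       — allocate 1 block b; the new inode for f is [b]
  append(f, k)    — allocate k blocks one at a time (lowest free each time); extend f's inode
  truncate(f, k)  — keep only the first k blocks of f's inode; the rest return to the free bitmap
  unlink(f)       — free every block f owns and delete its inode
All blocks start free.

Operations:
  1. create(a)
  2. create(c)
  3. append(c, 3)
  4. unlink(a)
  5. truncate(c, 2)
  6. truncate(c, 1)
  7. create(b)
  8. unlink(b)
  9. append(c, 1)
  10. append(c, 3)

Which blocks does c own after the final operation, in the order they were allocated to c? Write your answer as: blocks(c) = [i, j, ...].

blocks(c) = [1, 0, 2, 3, 4]

after create(a) → a:[0]  free=[F.............]
after create(c) → a:[0], c:[1]  free=[FF............]
after append(c, 3) → a:[0], c:[1, 2, 3, 4]  free=[FFFFF.........]
after unlink(a) → c:[1, 2, 3, 4]  free=[.FFFF.........]
after truncate(c, 2) → c:[1, 2]  free=[.FF...........]
after truncate(c, 1) → c:[1]  free=[.F............]
after create(b) → b:[0], c:[1]  free=[FF............]
after unlink(b) → c:[1]  free=[.F............]
after append(c, 1) → c:[1, 0]  free=[FF............]
after append(c, 3) → c:[1, 0, 2, 3, 4]  free=[FFFFF.........]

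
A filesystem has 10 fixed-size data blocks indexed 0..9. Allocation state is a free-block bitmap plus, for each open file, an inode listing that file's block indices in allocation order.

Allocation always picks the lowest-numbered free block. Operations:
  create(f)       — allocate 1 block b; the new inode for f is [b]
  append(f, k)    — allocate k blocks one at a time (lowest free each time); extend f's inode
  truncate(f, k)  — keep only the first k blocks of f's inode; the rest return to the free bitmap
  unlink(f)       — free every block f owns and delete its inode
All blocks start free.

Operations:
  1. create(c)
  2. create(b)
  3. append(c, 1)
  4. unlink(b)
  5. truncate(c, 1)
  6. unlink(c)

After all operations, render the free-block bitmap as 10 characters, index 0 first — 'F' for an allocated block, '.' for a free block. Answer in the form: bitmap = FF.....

bitmap = ..........

  1. create(c)  ⇒  F.........  {c→[0]}
  2. create(b)  ⇒  FF........  {b→[1]; c→[0]}
  3. append(c, 1)  ⇒  FFF.......  {b→[1]; c→[0, 2]}
  4. unlink(b)  ⇒  F.F.......  {c→[0, 2]}
  5. truncate(c, 1)  ⇒  F.........  {c→[0]}
  6. unlink(c)  ⇒  ..........  {}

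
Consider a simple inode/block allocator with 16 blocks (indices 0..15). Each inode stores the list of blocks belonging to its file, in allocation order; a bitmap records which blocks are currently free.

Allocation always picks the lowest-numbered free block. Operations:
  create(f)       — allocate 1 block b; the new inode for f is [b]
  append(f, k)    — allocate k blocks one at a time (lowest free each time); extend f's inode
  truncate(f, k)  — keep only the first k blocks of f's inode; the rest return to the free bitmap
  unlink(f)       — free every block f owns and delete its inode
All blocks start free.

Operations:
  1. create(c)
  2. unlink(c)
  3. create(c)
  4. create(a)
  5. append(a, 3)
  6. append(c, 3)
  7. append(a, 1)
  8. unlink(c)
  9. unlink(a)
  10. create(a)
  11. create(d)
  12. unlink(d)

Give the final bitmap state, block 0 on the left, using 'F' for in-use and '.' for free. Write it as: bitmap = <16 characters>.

[1] create(c) — c=0 (map F...............)
[2] unlink(c) —  (map ................)
[3] create(c) — c=0 (map F...............)
[4] create(a) — a=1 c=0 (map FF..............)
[5] append(a, 3) — a=1,2,3,4 c=0 (map FFFFF...........)
[6] append(c, 3) — a=1,2,3,4 c=0,5,6,7 (map FFFFFFFF........)
[7] append(a, 1) — a=1,2,3,4,8 c=0,5,6,7 (map FFFFFFFFF.......)
[8] unlink(c) — a=1,2,3,4,8 (map .FFFF...F.......)
[9] unlink(a) —  (map ................)
[10] create(a) — a=0 (map F...............)
[11] create(d) — a=0 d=1 (map FF..............)
[12] unlink(d) — a=0 (map F...............)

bitmap = F...............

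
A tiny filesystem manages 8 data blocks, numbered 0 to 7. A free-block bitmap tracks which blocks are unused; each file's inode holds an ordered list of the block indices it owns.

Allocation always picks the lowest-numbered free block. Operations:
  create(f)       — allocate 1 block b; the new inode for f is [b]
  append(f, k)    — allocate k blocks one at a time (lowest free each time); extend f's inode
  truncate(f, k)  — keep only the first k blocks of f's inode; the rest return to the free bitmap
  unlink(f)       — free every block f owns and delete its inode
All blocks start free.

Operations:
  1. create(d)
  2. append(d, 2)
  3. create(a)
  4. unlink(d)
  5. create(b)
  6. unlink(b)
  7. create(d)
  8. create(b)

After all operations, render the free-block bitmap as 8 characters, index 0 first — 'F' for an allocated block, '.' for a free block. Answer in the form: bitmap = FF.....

[1] create(d) — d=0 (map F.......)
[2] append(d, 2) — d=0,1,2 (map FFF.....)
[3] create(a) — a=3 d=0,1,2 (map FFFF....)
[4] unlink(d) — a=3 (map ...F....)
[5] create(b) — a=3 b=0 (map F..F....)
[6] unlink(b) — a=3 (map ...F....)
[7] create(d) — a=3 d=0 (map F..F....)
[8] create(b) — a=3 b=1 d=0 (map FF.F....)

bitmap = FF.F....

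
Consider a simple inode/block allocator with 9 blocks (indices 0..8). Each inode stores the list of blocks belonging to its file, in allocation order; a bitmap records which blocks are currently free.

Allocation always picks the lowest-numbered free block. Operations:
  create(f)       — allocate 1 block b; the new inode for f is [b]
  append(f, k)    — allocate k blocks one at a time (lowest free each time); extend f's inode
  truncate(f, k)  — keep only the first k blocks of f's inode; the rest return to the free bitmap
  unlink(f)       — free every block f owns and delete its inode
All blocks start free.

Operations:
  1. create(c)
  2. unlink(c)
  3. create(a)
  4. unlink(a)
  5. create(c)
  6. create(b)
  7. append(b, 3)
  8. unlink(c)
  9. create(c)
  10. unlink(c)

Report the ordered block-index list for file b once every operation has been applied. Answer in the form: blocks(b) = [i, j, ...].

blocks(b) = [1, 2, 3, 4]

  1. create(c)  ⇒  F........  {c→[0]}
  2. unlink(c)  ⇒  .........  {}
  3. create(a)  ⇒  F........  {a→[0]}
  4. unlink(a)  ⇒  .........  {}
  5. create(c)  ⇒  F........  {c→[0]}
  6. create(b)  ⇒  FF.......  {b→[1]; c→[0]}
  7. append(b, 3)  ⇒  FFFFF....  {b→[1, 2, 3, 4]; c→[0]}
  8. unlink(c)  ⇒  .FFFF....  {b→[1, 2, 3, 4]}
  9. create(c)  ⇒  FFFFF....  {b→[1, 2, 3, 4]; c→[0]}
  10. unlink(c)  ⇒  .FFFF....  {b→[1, 2, 3, 4]}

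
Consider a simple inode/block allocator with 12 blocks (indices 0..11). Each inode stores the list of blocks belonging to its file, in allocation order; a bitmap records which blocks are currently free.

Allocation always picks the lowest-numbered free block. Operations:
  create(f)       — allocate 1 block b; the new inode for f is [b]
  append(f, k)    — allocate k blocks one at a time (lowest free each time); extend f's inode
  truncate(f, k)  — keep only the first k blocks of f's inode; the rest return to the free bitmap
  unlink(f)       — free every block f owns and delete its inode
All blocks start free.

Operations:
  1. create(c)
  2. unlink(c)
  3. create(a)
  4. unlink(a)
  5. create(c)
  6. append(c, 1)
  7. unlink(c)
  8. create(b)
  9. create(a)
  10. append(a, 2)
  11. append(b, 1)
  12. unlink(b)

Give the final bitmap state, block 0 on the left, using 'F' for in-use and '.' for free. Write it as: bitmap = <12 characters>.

  1. create(c)  ⇒  F...........  {c→[0]}
  2. unlink(c)  ⇒  ............  {}
  3. create(a)  ⇒  F...........  {a→[0]}
  4. unlink(a)  ⇒  ............  {}
  5. create(c)  ⇒  F...........  {c→[0]}
  6. append(c, 1)  ⇒  FF..........  {c→[0, 1]}
  7. unlink(c)  ⇒  ............  {}
  8. create(b)  ⇒  F...........  {b→[0]}
  9. create(a)  ⇒  FF..........  {a→[1]; b→[0]}
  10. append(a, 2)  ⇒  FFFF........  {a→[1, 2, 3]; b→[0]}
  11. append(b, 1)  ⇒  FFFFF.......  {a→[1, 2, 3]; b→[0, 4]}
  12. unlink(b)  ⇒  .FFF........  {a→[1, 2, 3]}

bitmap = .FFF........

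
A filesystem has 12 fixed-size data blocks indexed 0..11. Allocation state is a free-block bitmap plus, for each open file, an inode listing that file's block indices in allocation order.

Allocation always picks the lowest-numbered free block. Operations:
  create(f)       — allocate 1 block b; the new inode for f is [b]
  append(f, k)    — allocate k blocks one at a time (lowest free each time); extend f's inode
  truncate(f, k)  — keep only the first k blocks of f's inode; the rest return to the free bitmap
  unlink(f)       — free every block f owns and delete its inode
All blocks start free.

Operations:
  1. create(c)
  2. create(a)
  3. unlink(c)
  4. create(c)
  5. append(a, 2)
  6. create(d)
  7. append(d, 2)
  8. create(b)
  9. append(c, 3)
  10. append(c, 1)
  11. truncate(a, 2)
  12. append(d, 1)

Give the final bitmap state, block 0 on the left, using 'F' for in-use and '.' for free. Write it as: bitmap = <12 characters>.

[1] create(c) — c=0 (map F...........)
[2] create(a) — a=1 c=0 (map FF..........)
[3] unlink(c) — a=1 (map .F..........)
[4] create(c) — a=1 c=0 (map FF..........)
[5] append(a, 2) — a=1,2,3 c=0 (map FFFF........)
[6] create(d) — a=1,2,3 c=0 d=4 (map FFFFF.......)
[7] append(d, 2) — a=1,2,3 c=0 d=4,5,6 (map FFFFFFF.....)
[8] create(b) — a=1,2,3 b=7 c=0 d=4,5,6 (map FFFFFFFF....)
[9] append(c, 3) — a=1,2,3 b=7 c=0,8,9,10 d=4,5,6 (map FFFFFFFFFFF.)
[10] append(c, 1) — a=1,2,3 b=7 c=0,8,9,10,11 d=4,5,6 (map FFFFFFFFFFFF)
[11] truncate(a, 2) — a=1,2 b=7 c=0,8,9,10,11 d=4,5,6 (map FFF.FFFFFFFF)
[12] append(d, 1) — a=1,2 b=7 c=0,8,9,10,11 d=4,5,6,3 (map FFFFFFFFFFFF)

bitmap = FFFFFFFFFFFF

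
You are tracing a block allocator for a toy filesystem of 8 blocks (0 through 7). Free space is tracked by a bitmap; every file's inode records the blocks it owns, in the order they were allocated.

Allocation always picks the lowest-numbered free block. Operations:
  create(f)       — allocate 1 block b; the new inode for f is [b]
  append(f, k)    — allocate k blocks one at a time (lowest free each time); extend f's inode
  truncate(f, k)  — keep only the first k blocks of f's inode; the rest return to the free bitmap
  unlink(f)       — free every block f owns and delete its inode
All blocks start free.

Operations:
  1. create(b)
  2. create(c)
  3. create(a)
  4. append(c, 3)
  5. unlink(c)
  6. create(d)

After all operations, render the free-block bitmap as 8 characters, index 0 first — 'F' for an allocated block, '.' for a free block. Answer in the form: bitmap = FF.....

bitmap = FFF.....

[1] create(b) — b=0 (map F.......)
[2] create(c) — b=0 c=1 (map FF......)
[3] create(a) — a=2 b=0 c=1 (map FFF.....)
[4] append(c, 3) — a=2 b=0 c=1,3,4,5 (map FFFFFF..)
[5] unlink(c) — a=2 b=0 (map F.F.....)
[6] create(d) — a=2 b=0 d=1 (map FFF.....)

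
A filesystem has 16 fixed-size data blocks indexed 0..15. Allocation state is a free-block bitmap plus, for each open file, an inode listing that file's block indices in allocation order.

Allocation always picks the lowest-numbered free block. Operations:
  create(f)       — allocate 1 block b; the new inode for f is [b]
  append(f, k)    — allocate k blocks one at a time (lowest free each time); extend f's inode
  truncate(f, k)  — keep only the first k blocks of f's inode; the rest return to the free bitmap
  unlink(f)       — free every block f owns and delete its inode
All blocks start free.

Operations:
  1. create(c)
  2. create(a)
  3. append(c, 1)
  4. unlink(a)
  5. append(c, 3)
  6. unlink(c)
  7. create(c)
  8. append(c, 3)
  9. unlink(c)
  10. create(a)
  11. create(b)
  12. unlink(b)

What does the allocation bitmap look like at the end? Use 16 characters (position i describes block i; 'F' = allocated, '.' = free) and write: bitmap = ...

[1] create(c) — c=0 (map F...............)
[2] create(a) — a=1 c=0 (map FF..............)
[3] append(c, 1) — a=1 c=0,2 (map FFF.............)
[4] unlink(a) — c=0,2 (map F.F.............)
[5] append(c, 3) — c=0,2,1,3,4 (map FFFFF...........)
[6] unlink(c) —  (map ................)
[7] create(c) — c=0 (map F...............)
[8] append(c, 3) — c=0,1,2,3 (map FFFF............)
[9] unlink(c) —  (map ................)
[10] create(a) — a=0 (map F...............)
[11] create(b) — a=0 b=1 (map FF..............)
[12] unlink(b) — a=0 (map F...............)

bitmap = F...............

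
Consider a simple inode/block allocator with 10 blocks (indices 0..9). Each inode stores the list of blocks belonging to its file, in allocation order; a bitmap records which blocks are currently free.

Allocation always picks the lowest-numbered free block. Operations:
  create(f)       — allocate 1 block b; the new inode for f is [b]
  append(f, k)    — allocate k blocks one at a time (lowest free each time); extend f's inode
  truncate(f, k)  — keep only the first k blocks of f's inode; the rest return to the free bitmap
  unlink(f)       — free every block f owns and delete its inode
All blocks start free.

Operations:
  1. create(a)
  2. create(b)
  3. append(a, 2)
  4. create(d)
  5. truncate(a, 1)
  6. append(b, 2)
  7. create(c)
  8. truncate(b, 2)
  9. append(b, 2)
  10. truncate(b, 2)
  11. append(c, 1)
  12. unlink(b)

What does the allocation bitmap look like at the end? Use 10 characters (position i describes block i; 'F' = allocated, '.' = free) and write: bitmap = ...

  1. create(a)  ⇒  F.........  {a→[0]}
  2. create(b)  ⇒  FF........  {a→[0]; b→[1]}
  3. append(a, 2)  ⇒  FFFF......  {a→[0, 2, 3]; b→[1]}
  4. create(d)  ⇒  FFFFF.....  {a→[0, 2, 3]; b→[1]; d→[4]}
  5. truncate(a, 1)  ⇒  FF..F.....  {a→[0]; b→[1]; d→[4]}
  6. append(b, 2)  ⇒  FFFFF.....  {a→[0]; b→[1, 2, 3]; d→[4]}
  7. create(c)  ⇒  FFFFFF....  {a→[0]; b→[1, 2, 3]; c→[5]; d→[4]}
  8. truncate(b, 2)  ⇒  FFF.FF....  {a→[0]; b→[1, 2]; c→[5]; d→[4]}
  9. append(b, 2)  ⇒  FFFFFFF...  {a→[0]; b→[1, 2, 3, 6]; c→[5]; d→[4]}
  10. truncate(b, 2)  ⇒  FFF.FF....  {a→[0]; b→[1, 2]; c→[5]; d→[4]}
  11. append(c, 1)  ⇒  FFFFFF....  {a→[0]; b→[1, 2]; c→[5, 3]; d→[4]}
  12. unlink(b)  ⇒  F..FFF....  {a→[0]; c→[5, 3]; d→[4]}

bitmap = F..FFF....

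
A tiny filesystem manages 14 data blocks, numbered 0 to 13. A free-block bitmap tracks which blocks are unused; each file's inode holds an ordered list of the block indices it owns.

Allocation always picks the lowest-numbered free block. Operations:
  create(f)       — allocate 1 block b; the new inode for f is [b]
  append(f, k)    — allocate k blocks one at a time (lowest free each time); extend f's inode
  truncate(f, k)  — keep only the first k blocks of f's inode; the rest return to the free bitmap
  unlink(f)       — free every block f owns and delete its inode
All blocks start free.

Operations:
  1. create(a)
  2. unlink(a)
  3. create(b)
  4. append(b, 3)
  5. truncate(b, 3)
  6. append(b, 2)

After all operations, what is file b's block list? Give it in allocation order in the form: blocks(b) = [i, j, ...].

create(a): bitmap=F............. | a=[0]
unlink(a): bitmap=.............. | 
create(b): bitmap=F............. | b=[0]
append(b, 3): bitmap=FFFF.......... | b=[0, 1, 2, 3]
truncate(b, 3): bitmap=FFF........... | b=[0, 1, 2]
append(b, 2): bitmap=FFFFF......... | b=[0, 1, 2, 3, 4]

blocks(b) = [0, 1, 2, 3, 4]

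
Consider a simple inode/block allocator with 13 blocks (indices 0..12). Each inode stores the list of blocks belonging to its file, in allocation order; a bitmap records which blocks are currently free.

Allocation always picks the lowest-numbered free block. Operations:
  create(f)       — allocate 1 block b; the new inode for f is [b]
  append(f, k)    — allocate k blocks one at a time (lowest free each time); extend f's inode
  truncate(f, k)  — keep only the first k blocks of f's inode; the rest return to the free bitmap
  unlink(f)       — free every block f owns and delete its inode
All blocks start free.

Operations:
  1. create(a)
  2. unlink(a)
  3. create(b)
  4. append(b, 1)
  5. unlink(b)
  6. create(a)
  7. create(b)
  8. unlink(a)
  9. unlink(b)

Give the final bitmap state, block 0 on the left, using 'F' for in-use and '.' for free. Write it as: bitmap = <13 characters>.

bitmap = .............

  1. create(a)  ⇒  F............  {a→[0]}
  2. unlink(a)  ⇒  .............  {}
  3. create(b)  ⇒  F............  {b→[0]}
  4. append(b, 1)  ⇒  FF...........  {b→[0, 1]}
  5. unlink(b)  ⇒  .............  {}
  6. create(a)  ⇒  F............  {a→[0]}
  7. create(b)  ⇒  FF...........  {a→[0]; b→[1]}
  8. unlink(a)  ⇒  .F...........  {b→[1]}
  9. unlink(b)  ⇒  .............  {}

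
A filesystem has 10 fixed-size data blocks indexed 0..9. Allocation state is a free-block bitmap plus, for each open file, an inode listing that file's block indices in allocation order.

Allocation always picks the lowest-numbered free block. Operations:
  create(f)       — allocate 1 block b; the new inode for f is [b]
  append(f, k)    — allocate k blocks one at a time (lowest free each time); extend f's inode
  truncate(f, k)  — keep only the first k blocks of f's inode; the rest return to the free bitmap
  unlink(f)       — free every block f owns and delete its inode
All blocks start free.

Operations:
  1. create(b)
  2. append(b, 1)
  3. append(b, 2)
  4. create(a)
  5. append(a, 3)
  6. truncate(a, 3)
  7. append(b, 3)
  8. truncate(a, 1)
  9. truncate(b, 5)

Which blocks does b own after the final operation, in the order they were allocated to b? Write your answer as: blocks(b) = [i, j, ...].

  1. create(b)  ⇒  F.........  {b→[0]}
  2. append(b, 1)  ⇒  FF........  {b→[0, 1]}
  3. append(b, 2)  ⇒  FFFF......  {b→[0, 1, 2, 3]}
  4. create(a)  ⇒  FFFFF.....  {a→[4]; b→[0, 1, 2, 3]}
  5. append(a, 3)  ⇒  FFFFFFFF..  {a→[4, 5, 6, 7]; b→[0, 1, 2, 3]}
  6. truncate(a, 3)  ⇒  FFFFFFF...  {a→[4, 5, 6]; b→[0, 1, 2, 3]}
  7. append(b, 3)  ⇒  FFFFFFFFFF  {a→[4, 5, 6]; b→[0, 1, 2, 3, 7, 8, 9]}
  8. truncate(a, 1)  ⇒  FFFFF..FFF  {a→[4]; b→[0, 1, 2, 3, 7, 8, 9]}
  9. truncate(b, 5)  ⇒  FFFFF..F..  {a→[4]; b→[0, 1, 2, 3, 7]}

blocks(b) = [0, 1, 2, 3, 7]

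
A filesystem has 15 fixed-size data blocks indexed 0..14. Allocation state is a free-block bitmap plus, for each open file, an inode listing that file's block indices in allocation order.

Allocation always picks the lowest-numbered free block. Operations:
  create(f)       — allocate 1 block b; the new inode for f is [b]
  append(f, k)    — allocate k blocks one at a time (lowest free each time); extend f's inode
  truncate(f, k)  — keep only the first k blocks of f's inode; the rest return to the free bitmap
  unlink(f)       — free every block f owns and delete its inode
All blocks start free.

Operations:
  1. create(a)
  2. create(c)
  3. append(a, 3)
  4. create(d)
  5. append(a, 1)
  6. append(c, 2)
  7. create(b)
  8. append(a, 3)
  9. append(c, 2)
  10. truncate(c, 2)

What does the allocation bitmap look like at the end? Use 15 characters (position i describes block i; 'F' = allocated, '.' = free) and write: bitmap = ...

bitmap = FFFFFFFF.FFFF..

after create(a) → a:[0]  free=[F..............]
after create(c) → a:[0], c:[1]  free=[FF.............]
after append(a, 3) → a:[0, 2, 3, 4], c:[1]  free=[FFFFF..........]
after create(d) → a:[0, 2, 3, 4], c:[1], d:[5]  free=[FFFFFF.........]
after append(a, 1) → a:[0, 2, 3, 4, 6], c:[1], d:[5]  free=[FFFFFFF........]
after append(c, 2) → a:[0, 2, 3, 4, 6], c:[1, 7, 8], d:[5]  free=[FFFFFFFFF......]
after create(b) → a:[0, 2, 3, 4, 6], b:[9], c:[1, 7, 8], d:[5]  free=[FFFFFFFFFF.....]
after append(a, 3) → a:[0, 2, 3, 4, 6, 10, 11, 12], b:[9], c:[1, 7, 8], d:[5]  free=[FFFFFFFFFFFFF..]
after append(c, 2) → a:[0, 2, 3, 4, 6, 10, 11, 12], b:[9], c:[1, 7, 8, 13, 14], d:[5]  free=[FFFFFFFFFFFFFFF]
after truncate(c, 2) → a:[0, 2, 3, 4, 6, 10, 11, 12], b:[9], c:[1, 7], d:[5]  free=[FFFFFFFF.FFFF..]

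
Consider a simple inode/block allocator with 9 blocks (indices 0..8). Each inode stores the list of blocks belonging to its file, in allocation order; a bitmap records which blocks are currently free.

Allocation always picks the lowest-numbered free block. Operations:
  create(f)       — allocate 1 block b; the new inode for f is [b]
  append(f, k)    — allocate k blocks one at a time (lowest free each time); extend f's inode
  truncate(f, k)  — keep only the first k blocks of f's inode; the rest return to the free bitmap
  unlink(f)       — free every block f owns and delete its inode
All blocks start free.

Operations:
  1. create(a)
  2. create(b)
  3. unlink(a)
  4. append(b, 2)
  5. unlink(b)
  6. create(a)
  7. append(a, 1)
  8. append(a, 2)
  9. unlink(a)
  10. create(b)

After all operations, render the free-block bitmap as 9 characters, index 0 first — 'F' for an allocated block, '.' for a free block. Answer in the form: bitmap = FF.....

bitmap = F........

  1. create(a)  ⇒  F........  {a→[0]}
  2. create(b)  ⇒  FF.......  {a→[0]; b→[1]}
  3. unlink(a)  ⇒  .F.......  {b→[1]}
  4. append(b, 2)  ⇒  FFF......  {b→[1, 0, 2]}
  5. unlink(b)  ⇒  .........  {}
  6. create(a)  ⇒  F........  {a→[0]}
  7. append(a, 1)  ⇒  FF.......  {a→[0, 1]}
  8. append(a, 2)  ⇒  FFFF.....  {a→[0, 1, 2, 3]}
  9. unlink(a)  ⇒  .........  {}
  10. create(b)  ⇒  F........  {b→[0]}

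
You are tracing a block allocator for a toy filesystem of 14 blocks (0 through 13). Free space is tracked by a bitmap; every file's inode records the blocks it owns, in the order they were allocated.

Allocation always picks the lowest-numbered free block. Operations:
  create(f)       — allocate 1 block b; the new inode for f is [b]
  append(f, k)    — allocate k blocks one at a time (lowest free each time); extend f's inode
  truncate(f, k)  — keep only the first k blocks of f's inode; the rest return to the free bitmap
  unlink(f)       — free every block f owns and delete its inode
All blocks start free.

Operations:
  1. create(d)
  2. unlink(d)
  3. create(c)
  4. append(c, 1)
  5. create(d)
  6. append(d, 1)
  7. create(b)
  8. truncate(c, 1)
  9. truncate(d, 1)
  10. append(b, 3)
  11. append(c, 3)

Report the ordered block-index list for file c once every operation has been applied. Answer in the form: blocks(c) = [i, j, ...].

blocks(c) = [0, 6, 7, 8]

  1. create(d)  ⇒  F.............  {d→[0]}
  2. unlink(d)  ⇒  ..............  {}
  3. create(c)  ⇒  F.............  {c→[0]}
  4. append(c, 1)  ⇒  FF............  {c→[0, 1]}
  5. create(d)  ⇒  FFF...........  {c→[0, 1]; d→[2]}
  6. append(d, 1)  ⇒  FFFF..........  {c→[0, 1]; d→[2, 3]}
  7. create(b)  ⇒  FFFFF.........  {b→[4]; c→[0, 1]; d→[2, 3]}
  8. truncate(c, 1)  ⇒  F.FFF.........  {b→[4]; c→[0]; d→[2, 3]}
  9. truncate(d, 1)  ⇒  F.F.F.........  {b→[4]; c→[0]; d→[2]}
  10. append(b, 3)  ⇒  FFFFFF........  {b→[4, 1, 3, 5]; c→[0]; d→[2]}
  11. append(c, 3)  ⇒  FFFFFFFFF.....  {b→[4, 1, 3, 5]; c→[0, 6, 7, 8]; d→[2]}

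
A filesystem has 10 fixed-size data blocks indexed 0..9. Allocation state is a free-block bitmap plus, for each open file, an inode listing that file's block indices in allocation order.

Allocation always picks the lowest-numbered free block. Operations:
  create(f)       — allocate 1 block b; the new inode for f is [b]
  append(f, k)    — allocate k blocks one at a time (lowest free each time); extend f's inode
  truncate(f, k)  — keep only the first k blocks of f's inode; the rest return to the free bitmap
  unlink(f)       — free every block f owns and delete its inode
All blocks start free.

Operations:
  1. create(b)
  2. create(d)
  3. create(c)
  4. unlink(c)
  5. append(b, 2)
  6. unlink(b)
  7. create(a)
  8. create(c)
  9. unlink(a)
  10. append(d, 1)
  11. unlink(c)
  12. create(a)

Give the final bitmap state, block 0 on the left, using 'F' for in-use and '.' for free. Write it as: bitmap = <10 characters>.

[1] create(b) — b=0 (map F.........)
[2] create(d) — b=0 d=1 (map FF........)
[3] create(c) — b=0 c=2 d=1 (map FFF.......)
[4] unlink(c) — b=0 d=1 (map FF........)
[5] append(b, 2) — b=0,2,3 d=1 (map FFFF......)
[6] unlink(b) — d=1 (map .F........)
[7] create(a) — a=0 d=1 (map FF........)
[8] create(c) — a=0 c=2 d=1 (map FFF.......)
[9] unlink(a) — c=2 d=1 (map .FF.......)
[10] append(d, 1) — c=2 d=1,0 (map FFF.......)
[11] unlink(c) — d=1,0 (map FF........)
[12] create(a) — a=2 d=1,0 (map FFF.......)

bitmap = FFF.......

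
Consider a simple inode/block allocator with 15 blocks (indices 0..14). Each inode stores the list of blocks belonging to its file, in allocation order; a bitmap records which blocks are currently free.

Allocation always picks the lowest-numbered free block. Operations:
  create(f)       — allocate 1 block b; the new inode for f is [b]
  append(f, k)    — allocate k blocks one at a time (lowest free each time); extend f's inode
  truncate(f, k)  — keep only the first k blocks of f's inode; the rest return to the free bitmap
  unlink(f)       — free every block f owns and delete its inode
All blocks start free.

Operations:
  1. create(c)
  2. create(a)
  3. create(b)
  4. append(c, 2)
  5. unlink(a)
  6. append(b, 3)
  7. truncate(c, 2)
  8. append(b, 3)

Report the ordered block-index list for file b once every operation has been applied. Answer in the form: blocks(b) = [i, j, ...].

create(c): bitmap=F.............. | c=[0]
create(a): bitmap=FF............. | a=[1] c=[0]
create(b): bitmap=FFF............ | a=[1] b=[2] c=[0]
append(c, 2): bitmap=FFFFF.......... | a=[1] b=[2] c=[0, 3, 4]
unlink(a): bitmap=F.FFF.......... | b=[2] c=[0, 3, 4]
append(b, 3): bitmap=FFFFFFF........ | b=[2, 1, 5, 6] c=[0, 3, 4]
truncate(c, 2): bitmap=FFFF.FF........ | b=[2, 1, 5, 6] c=[0, 3]
append(b, 3): bitmap=FFFFFFFFF...... | b=[2, 1, 5, 6, 4, 7, 8] c=[0, 3]

blocks(b) = [2, 1, 5, 6, 4, 7, 8]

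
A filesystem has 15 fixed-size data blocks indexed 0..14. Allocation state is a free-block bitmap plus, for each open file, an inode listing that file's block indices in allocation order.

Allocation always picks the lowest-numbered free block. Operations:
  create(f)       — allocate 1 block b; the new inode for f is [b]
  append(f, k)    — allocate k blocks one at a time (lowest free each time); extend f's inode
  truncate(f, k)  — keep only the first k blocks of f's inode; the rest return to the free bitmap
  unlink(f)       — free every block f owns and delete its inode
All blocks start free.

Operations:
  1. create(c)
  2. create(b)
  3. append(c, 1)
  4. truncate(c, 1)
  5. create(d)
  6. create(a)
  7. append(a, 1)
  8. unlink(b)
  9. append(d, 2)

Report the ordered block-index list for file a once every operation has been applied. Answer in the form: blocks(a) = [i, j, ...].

  1. create(c)  ⇒  F..............  {c→[0]}
  2. create(b)  ⇒  FF.............  {b→[1]; c→[0]}
  3. append(c, 1)  ⇒  FFF............  {b→[1]; c→[0, 2]}
  4. truncate(c, 1)  ⇒  FF.............  {b→[1]; c→[0]}
  5. create(d)  ⇒  FFF............  {b→[1]; c→[0]; d→[2]}
  6. create(a)  ⇒  FFFF...........  {a→[3]; b→[1]; c→[0]; d→[2]}
  7. append(a, 1)  ⇒  FFFFF..........  {a→[3, 4]; b→[1]; c→[0]; d→[2]}
  8. unlink(b)  ⇒  F.FFF..........  {a→[3, 4]; c→[0]; d→[2]}
  9. append(d, 2)  ⇒  FFFFFF.........  {a→[3, 4]; c→[0]; d→[2, 1, 5]}

blocks(a) = [3, 4]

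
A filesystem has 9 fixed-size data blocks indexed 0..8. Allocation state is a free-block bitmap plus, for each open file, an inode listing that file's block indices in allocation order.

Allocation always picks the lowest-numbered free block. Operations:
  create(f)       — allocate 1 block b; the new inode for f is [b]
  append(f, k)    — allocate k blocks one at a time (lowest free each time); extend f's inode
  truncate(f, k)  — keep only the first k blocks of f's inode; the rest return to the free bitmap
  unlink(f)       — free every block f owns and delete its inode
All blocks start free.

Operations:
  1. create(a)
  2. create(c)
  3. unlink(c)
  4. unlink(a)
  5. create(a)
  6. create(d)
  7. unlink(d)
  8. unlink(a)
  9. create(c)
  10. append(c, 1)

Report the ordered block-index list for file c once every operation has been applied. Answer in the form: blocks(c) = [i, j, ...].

[1] create(a) — a=0 (map F........)
[2] create(c) — a=0 c=1 (map FF.......)
[3] unlink(c) — a=0 (map F........)
[4] unlink(a) —  (map .........)
[5] create(a) — a=0 (map F........)
[6] create(d) — a=0 d=1 (map FF.......)
[7] unlink(d) — a=0 (map F........)
[8] unlink(a) —  (map .........)
[9] create(c) — c=0 (map F........)
[10] append(c, 1) — c=0,1 (map FF.......)

blocks(c) = [0, 1]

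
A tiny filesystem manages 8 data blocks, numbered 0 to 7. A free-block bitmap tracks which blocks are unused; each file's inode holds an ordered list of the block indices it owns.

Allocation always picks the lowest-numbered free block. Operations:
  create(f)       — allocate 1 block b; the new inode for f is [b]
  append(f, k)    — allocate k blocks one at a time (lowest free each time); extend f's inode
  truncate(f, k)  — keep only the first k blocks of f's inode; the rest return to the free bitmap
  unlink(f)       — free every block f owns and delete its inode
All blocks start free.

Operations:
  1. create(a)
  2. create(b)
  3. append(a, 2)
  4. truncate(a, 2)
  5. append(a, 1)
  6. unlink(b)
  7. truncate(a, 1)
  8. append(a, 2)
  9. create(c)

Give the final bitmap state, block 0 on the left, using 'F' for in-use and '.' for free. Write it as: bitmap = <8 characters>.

bitmap = FFFF....

[1] create(a) — a=0 (map F.......)
[2] create(b) — a=0 b=1 (map FF......)
[3] append(a, 2) — a=0,2,3 b=1 (map FFFF....)
[4] truncate(a, 2) — a=0,2 b=1 (map FFF.....)
[5] append(a, 1) — a=0,2,3 b=1 (map FFFF....)
[6] unlink(b) — a=0,2,3 (map F.FF....)
[7] truncate(a, 1) — a=0 (map F.......)
[8] append(a, 2) — a=0,1,2 (map FFF.....)
[9] create(c) — a=0,1,2 c=3 (map FFFF....)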